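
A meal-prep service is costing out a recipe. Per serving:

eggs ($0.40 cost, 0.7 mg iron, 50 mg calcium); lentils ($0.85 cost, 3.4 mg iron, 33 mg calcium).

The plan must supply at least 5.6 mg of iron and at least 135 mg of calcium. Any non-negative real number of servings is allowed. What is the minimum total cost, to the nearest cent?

With two linear requirements the optimum uses one or two foods; enumerate the corners.
eggs only: max(5.6/0.7, 135/50) = 8 servings → $3.20.
lentils only: max(5.6/3.4, 135/33) = 4.091 servings → $3.48.
eggs + lentils with both tight: 1.867 servings and 1.263 servings → $1.82.
The minimum over all feasible corners is $1.82.

$1.82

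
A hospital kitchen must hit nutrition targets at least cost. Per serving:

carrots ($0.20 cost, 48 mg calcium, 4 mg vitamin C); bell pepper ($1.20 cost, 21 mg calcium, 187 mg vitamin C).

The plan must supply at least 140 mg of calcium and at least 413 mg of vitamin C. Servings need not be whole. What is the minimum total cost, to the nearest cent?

Check every corner: each single food scaled to meet both minima, and each pair solved so both constraints bind.
carrots only: max(140/48, 413/4) = 103.2 servings → $20.65.
bell pepper only: max(140/21, 413/187) = 6.667 servings → $8.00.
carrots + bell pepper with both tight: 1.969 servings and 2.166 servings → $2.99.
Cheapest feasible corner: $2.99.

$2.99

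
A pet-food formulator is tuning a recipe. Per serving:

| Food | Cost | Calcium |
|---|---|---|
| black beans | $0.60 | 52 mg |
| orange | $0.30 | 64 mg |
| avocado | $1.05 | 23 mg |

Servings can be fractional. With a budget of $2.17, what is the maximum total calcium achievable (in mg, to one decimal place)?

462.9 mg

Calcium per dollar: orange 213.3, black beans 86.67, avocado 21.9.
With no serving limits, spend the whole cost allowance on orange: $2.17 / $0.30 × 64 mg = 462.9 mg.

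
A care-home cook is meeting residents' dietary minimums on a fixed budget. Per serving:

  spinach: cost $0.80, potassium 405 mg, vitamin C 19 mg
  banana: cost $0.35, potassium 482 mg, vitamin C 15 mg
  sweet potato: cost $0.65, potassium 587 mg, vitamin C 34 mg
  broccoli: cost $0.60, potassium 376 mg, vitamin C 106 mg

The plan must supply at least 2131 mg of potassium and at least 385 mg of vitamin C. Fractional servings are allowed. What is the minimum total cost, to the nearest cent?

The cheapest plan sits at a corner of the feasible region — with two constraints it uses at most two foods.
spinach only: max(2131/405, 385/19) = 20.26 servings → $16.21.
banana only: max(2131/482, 385/15) = 25.67 servings → $8.98.
sweet potato only: max(2131/587, 385/34) = 11.32 servings → $7.36.
broccoli only: max(2131/376, 385/106) = 5.668 servings → $3.40.
spinach + banana: the both-tight solution has a negative serving — not a feasible corner.
spinach + sweet potato: the both-tight solution has a negative serving — not a feasible corner.
spinach + broccoli with both tight: 2.267 servings and 3.226 servings → $3.75.
banana + sweet potato with both targets exact would need a negative amount; discard.
banana + broccoli with both tight: 1.785 servings and 3.379 servings → $2.65.
sweet potato + broccoli with both tight: 1.641 servings and 3.106 servings → $2.93.
So the least-cost plan costs $2.65.

$2.65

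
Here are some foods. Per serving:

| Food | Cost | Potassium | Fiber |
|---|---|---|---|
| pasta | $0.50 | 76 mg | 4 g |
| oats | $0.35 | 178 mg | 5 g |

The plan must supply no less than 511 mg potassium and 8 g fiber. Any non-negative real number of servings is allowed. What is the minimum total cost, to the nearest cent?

$1.00

Compare the cost at each extreme point of the feasible region.
pasta only: max(511/76, 8/4) = 6.724 servings → $3.36.
oats only: max(511/178, 8/5) = 2.871 servings → $1.00.
pasta + oats with both targets exact would need a negative amount; discard.
So the least-cost plan costs $1.00.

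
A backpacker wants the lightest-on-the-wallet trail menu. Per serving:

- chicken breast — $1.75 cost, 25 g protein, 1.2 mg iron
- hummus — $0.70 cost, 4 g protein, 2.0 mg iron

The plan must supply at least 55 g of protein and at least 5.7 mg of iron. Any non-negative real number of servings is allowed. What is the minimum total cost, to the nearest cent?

Two binding constraints pin down two serving amounts, so the optimal mix uses at most two foods. The candidates are each food alone (scaled to the tighter of protein/iron) and each pair with both constraints tight.
chicken breast only: max(55/25, 5.7/1.2) = 4.75 servings → $8.31.
hummus only: max(55/4, 5.7/2.0) = 13.75 servings → $9.62.
chicken breast + hummus with both tight: 1.929 servings and 1.692 servings → $4.56.
So the least-cost plan costs $4.56.

$4.56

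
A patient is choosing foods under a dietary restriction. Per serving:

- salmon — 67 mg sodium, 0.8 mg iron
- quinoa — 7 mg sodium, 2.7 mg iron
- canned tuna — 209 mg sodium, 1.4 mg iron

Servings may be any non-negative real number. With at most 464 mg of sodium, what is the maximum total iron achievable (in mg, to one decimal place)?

179.0 mg

Iron per mg sodium: quinoa 0.3857, salmon 0.01194, canned tuna 0.006699.
With no serving limits, spend the whole sodium allowance on quinoa: 464 mg / 7 mg × 2.7 mg = 179.0 mg.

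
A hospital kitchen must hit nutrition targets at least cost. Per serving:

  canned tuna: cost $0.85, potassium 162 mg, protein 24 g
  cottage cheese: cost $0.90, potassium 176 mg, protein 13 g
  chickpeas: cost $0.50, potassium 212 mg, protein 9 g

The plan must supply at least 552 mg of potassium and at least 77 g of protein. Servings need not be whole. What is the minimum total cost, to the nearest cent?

$2.77

Check every corner: each single food scaled to meet both minima, and each pair solved so both constraints bind.
canned tuna only: max(552/162, 77/24) = 3.407 servings → $2.90.
cottage cheese only: max(552/176, 77/13) = 5.923 servings → $5.33.
chickpeas only: max(552/212, 77/9) = 8.556 servings → $4.28.
canned tuna + cottage cheese with both tight: 3.01 servings and 0.3654 servings → $2.89.
canned tuna + chickpeas with both tight: 3.128 servings and 0.2132 servings → $2.77.
cottage cheese + chickpeas: the both-tight solution has a negative serving — not a feasible corner.
The minimum over all feasible corners is $2.77.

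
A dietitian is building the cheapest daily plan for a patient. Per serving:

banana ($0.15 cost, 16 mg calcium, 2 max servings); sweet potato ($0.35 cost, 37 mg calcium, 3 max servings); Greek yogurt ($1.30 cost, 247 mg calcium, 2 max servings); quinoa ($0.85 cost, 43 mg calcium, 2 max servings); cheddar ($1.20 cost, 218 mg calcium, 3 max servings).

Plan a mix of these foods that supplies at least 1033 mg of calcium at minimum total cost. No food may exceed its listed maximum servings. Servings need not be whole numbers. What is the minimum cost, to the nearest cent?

Cost per mg of calcium: Greek yogurt $0.0053, cheddar $0.0055, banana $0.0094, sweet potato $0.0095, quinoa $0.0198.
Take 2 servings of Greek yogurt: +494.0 mg calcium for $2.60 (total $2.60, still need 539.0 mg).
Take 2.472 servings of cheddar: +539.0 mg calcium for $2.97 (total $5.57, still need 0.0 mg).
Filling from the cheapest source first is optimal under one linear minimum: $5.57.

$5.57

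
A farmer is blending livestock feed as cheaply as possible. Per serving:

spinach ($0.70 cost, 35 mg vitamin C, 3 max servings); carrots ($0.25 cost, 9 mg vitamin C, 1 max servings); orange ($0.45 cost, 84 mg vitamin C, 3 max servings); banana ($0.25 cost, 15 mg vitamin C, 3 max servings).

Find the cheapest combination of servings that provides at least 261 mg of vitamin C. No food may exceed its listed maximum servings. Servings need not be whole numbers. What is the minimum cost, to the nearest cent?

Cost per mg of vitamin C: orange $0.0054, banana $0.0167, spinach $0.0200, carrots $0.0278.
Take 3 servings of orange: +252.0 mg vitamin C for $1.35 (total $1.35, still need 9.0 mg).
Take 0.6 servings of banana: +9.0 mg vitamin C for $0.15 (total $1.50, still need 0.0 mg).
Filling from the cheapest source first is optimal under one linear minimum: $1.50.

$1.50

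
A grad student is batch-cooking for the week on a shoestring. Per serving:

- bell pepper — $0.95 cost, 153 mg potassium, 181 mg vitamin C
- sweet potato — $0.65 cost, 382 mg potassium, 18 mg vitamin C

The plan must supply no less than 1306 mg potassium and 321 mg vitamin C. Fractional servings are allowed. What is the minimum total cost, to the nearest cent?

$3.25

At the optimum either one food covers both requirements or two foods hit both targets exactly; no other combination can be cheaper.
bell pepper only: max(1306/153, 321/181) = 8.536 servings → $8.11.
sweet potato only: max(1306/382, 321/18) = 17.83 servings → $11.59.
bell pepper + sweet potato with both tight: 1.493 servings and 2.821 servings → $3.25.
The minimum over all feasible corners is $3.25.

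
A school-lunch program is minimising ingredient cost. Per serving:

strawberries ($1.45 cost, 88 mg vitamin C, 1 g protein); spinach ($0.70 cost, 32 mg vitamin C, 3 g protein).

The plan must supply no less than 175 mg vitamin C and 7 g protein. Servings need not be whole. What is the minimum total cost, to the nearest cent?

A basic optimal solution has at most two foods positive. Try each food alone and each pair with both targets met exactly.
strawberries only: max(175/88, 7/1) = 7 servings → $10.15.
spinach only: max(175/32, 7/3) = 5.469 servings → $3.83.
strawberries + spinach with both tight: 1.297 servings and 1.901 servings → $3.21.
So the least-cost plan costs $3.21.

$3.21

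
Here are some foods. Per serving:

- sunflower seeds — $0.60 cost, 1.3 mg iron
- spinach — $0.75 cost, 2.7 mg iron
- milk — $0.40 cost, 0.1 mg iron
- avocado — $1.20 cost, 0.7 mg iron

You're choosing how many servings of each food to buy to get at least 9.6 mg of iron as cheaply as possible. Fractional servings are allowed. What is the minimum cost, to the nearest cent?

Cost per mg of iron: spinach $0.2778, sunflower seeds $0.4615, avocado $1.7143, milk $4.0000.
With no serving limits, use only spinach: 9.6 mg / 2.7 mg = 3.556 servings × $0.75 = $2.67.

$2.67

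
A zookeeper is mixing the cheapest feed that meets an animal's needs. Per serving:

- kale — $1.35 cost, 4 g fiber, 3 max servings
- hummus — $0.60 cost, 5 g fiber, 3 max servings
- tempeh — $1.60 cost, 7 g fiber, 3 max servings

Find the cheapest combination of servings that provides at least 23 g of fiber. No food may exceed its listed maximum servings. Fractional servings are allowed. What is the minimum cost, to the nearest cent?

$3.63

Cost per g of fiber: hummus $0.1200, tempeh $0.2286, kale $0.3375.
Take 3 servings of hummus: +15.0 g fiber for $1.80 (total $1.80, still need 8.0 g).
Take 1.143 servings of tempeh: +8.0 g fiber for $1.83 (total $3.63, still need 0.0 g).
Filling from the cheapest source first is optimal under one linear minimum: $3.63.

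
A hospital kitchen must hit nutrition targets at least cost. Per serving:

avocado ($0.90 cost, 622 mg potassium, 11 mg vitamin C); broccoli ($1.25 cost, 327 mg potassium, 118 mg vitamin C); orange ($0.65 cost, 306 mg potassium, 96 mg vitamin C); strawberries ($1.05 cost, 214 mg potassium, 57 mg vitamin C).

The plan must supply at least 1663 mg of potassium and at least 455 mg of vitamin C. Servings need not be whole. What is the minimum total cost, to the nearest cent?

Check every corner: each single food scaled to meet both minima, and each pair solved so both constraints bind.
avocado only: max(1663/622, 455/11) = 41.36 servings → $37.23.
broccoli only: max(1663/327, 455/118) = 5.086 servings → $6.36.
orange only: max(1663/306, 455/96) = 5.435 servings → $3.53.
strawberries only: max(1663/214, 455/57) = 7.982 servings → $8.38.
avocado + broccoli with both tight: 0.6798 servings and 3.793 servings → $5.35.
avocado + orange with both tight: 0.3624 servings and 4.698 servings → $3.38.
avocado + strawberries with both targets exact would need a negative amount; discard.
broccoli + orange: the both-tight solution has a negative serving — not a feasible corner.
broccoli + strawberries with both tight: 0.39 servings and 7.175 servings → $8.02.
orange + strawberries with both tight: 0.8314 servings and 6.582 servings → $7.45.
So the least-cost plan costs $3.38.

$3.38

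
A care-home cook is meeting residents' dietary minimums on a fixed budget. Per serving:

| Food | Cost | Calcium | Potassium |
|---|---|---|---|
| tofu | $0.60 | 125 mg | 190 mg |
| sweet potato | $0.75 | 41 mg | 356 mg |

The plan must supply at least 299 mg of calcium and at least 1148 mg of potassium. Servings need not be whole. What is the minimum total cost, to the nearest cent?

$2.74

Compare the cost at each extreme point of the feasible region.
tofu only: max(299/125, 1148/190) = 6.042 servings → $3.63.
sweet potato only: max(299/41, 1148/356) = 7.293 servings → $5.47.
tofu + sweet potato with both tight: 1.617 servings and 2.361 servings → $2.74.
Cheapest feasible corner: $2.74.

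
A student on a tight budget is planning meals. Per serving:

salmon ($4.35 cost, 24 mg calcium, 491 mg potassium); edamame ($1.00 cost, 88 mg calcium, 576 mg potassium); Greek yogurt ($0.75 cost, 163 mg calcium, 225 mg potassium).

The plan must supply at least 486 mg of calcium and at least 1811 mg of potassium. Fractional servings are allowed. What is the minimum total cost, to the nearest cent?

With two linear requirements the optimum uses one or two foods; enumerate the corners.
salmon only: max(486/24, 1811/491) = 20.25 servings → $88.09.
edamame only: max(486/88, 1811/576) = 5.523 servings → $5.52.
Greek yogurt only: max(486/163, 1811/225) = 8.049 servings → $6.04.
salmon + edamame: the both-tight solution has a negative serving — not a feasible corner.
salmon + Greek yogurt with both tight: 2.49 servings and 2.615 servings → $12.79.
edamame + Greek yogurt with both tight: 2.508 servings and 1.627 servings → $3.73.
So the least-cost plan costs $3.73.

$3.73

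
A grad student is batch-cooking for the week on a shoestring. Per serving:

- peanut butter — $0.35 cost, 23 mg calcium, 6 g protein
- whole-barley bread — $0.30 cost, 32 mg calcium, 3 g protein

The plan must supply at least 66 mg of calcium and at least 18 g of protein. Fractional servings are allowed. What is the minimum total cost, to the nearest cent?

$1.05

Check every corner: each single food scaled to meet both minima, and each pair solved so both constraints bind.
peanut butter only: max(66/23, 18/6) = 3 servings → $1.05.
whole-barley bread only: max(66/32, 18/3) = 6 servings → $1.80.
peanut butter + whole-barley bread: intersection lies outside the first quadrant.
The minimum over all feasible corners is $1.05.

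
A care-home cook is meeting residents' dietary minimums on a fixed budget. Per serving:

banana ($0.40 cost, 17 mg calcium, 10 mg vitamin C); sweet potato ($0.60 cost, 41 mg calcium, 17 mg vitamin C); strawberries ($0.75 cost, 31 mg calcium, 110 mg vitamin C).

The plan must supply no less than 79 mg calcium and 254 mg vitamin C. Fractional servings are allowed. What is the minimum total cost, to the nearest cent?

banana only: max(79/17, 254/10) = 25.4 servings → $10.16.
sweet potato only: max(79/41, 254/17) = 14.94 servings → $8.96.
strawberries only: max(79/31, 254/110) = 2.548 servings → $1.91.
banana + sweet potato: intersection lies outside the first quadrant.
banana + strawberries with both tight: 0.5231 servings and 2.262 servings → $1.91.
sweet potato + strawberries with both tight: 0.2049 servings and 2.277 servings → $1.83.
Cheapest feasible corner: $1.83.

$1.83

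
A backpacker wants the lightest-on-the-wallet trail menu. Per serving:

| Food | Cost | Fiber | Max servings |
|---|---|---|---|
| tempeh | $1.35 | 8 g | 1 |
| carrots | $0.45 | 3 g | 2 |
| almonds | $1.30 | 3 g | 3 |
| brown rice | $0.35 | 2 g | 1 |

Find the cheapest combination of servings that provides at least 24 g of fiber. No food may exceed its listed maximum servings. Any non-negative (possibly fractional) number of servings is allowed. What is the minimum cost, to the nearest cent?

$6.07

Cost per g of fiber: carrots $0.1500, tempeh $0.1688, brown rice $0.1750, almonds $0.4333.
Take 2 servings of carrots: +6.0 g fiber for $0.90 (total $0.90, still need 18.0 g).
Take 1 serving of tempeh: +8.0 g fiber for $1.35 (total $2.25, still need 10.0 g).
Take 1 serving of brown rice: +2.0 g fiber for $0.35 (total $2.60, still need 8.0 g).
Take 2.667 servings of almonds: +8.0 g fiber for $3.47 (total $6.07, still need 0.0 g).
Greedy by cheapest-per-g is optimal for a single linear constraint, so the minimum cost is $6.07.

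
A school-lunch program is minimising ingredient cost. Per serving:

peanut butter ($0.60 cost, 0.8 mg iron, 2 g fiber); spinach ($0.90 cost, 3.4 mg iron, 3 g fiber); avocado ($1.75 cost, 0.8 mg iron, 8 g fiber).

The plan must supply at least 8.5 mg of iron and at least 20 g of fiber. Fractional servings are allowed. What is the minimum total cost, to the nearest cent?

$4.89

A basic optimal solution has at most two foods positive. Try each food alone and each pair with both targets met exactly.
peanut butter only: max(8.5/0.8, 20/2) = 10.62 servings → $6.38.
spinach only: max(8.5/3.4, 20/3) = 6.667 servings → $6.00.
avocado only: max(8.5/0.8, 20/8) = 10.62 servings → $18.59.
peanut butter + spinach with both tight: 9.659 servings and 0.2273 servings → $6.00.
peanut butter + avocado: the both-tight solution has a negative serving — not a feasible corner.
spinach + avocado with both tight: 2.097 servings and 1.714 servings → $4.89.
Cheapest feasible corner: $4.89.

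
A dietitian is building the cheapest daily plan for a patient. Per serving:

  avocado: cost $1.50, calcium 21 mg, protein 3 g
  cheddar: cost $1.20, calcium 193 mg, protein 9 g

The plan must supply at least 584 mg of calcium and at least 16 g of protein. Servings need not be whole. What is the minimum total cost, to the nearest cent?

The cheapest plan sits at a corner of the feasible region — with two constraints it uses at most two foods.
avocado only: max(584/21, 16/3) = 27.81 servings → $41.71.
cheddar only: max(584/193, 16/9) = 3.026 servings → $3.63.
avocado + cheddar: the both-tight solution has a negative serving — not a feasible corner.
Cheapest feasible corner: $3.63.

$3.63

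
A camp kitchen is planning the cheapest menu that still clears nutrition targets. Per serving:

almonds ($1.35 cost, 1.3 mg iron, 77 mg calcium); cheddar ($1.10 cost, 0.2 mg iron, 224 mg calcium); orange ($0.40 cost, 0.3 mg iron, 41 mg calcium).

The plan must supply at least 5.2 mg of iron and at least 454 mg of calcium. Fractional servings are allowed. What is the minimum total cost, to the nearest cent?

For a min-cost LP with two ≥-constraints, a basic feasible solution has at most two positive variables.
almonds only: max(5.2/1.3, 454/77) = 5.896 servings → $7.96.
cheddar only: max(5.2/0.2, 454/224) = 26 servings → $28.60.
orange only: max(5.2/0.3, 454/41) = 17.33 servings → $6.93.
almonds + cheddar with both tight: 3.894 servings and 0.6882 servings → $6.01.
almonds + orange with both tight: 2.55 servings and 6.285 servings → $5.96.
cheddar + orange: the both-tight solution has a negative serving — not a feasible corner.
So the least-cost plan costs $5.96.

$5.96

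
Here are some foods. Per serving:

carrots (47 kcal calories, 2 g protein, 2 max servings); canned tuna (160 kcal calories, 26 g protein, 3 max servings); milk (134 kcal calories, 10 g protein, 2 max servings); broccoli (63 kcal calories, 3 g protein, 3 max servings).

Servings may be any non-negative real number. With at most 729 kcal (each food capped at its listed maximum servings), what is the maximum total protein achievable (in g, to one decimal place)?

96.6 g

Protein per kcal: canned tuna 0.1625, milk 0.07463, broccoli 0.04762, carrots 0.04255.
Take 3 servings of canned tuna: uses 480 kcal, +78.0 g protein (running total 78.0 g).
Take 1.858 servings of milk: uses 249 kcal, +18.6 g protein (running total 96.6 g).
Greedy by best ratio exhausts the calories allowance optimally: 96.6 g.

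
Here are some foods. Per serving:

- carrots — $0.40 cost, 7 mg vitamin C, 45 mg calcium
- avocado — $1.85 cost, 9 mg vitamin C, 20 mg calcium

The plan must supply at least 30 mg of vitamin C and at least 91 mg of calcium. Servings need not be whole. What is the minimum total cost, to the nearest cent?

$1.71

This is a tiny linear program; its minimum lies at a vertex of the feasible set. List the vertices and price them.
carrots only: max(30/7, 91/45) = 4.286 servings → $1.71.
avocado only: max(30/9, 91/20) = 4.55 servings → $8.42.
carrots + avocado with both tight: 0.8264 servings and 2.691 servings → $5.31.
So the least-cost plan costs $1.71.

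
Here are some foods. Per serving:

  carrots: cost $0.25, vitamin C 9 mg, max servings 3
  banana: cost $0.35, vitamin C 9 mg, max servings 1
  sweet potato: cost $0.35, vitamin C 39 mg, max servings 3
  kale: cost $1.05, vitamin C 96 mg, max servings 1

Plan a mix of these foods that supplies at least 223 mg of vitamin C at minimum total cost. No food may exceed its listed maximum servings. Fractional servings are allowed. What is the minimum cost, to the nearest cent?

$2.38

Cost per mg of vitamin C: sweet potato $0.0090, kale $0.0109, carrots $0.0278, banana $0.0389.
Take 3 servings of sweet potato: +117.0 mg vitamin C for $1.05 (total $1.05, still need 106.0 mg).
Take 1 serving of kale: +96.0 mg vitamin C for $1.05 (total $2.10, still need 10.0 mg).
Take 1.111 servings of carrots: +10.0 mg vitamin C for $0.28 (total $2.38, still need 0.0 mg).
Filling from the cheapest source first is optimal under one linear minimum: $2.38.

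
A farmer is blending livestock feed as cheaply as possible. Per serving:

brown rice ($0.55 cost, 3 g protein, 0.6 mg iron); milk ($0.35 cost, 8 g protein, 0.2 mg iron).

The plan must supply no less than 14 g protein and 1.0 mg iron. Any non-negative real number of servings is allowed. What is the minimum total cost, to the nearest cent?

At the optimum either one food covers both requirements or two foods hit both targets exactly; no other combination can be cheaper.
brown rice only: max(14/3, 1.0/0.6) = 4.667 servings → $2.57.
milk only: max(14/8, 1.0/0.2) = 5 servings → $1.75.
brown rice + milk with both tight: 1.238 servings and 1.286 servings → $1.13.
The minimum over all feasible corners is $1.13.

$1.13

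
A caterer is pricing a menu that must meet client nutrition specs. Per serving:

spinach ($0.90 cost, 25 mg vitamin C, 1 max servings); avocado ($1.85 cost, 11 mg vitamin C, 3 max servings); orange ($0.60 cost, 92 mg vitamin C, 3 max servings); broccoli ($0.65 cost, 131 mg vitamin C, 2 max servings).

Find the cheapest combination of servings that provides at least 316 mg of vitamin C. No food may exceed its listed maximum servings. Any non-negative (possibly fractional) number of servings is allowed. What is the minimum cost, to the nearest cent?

$1.65

Cost per mg of vitamin C: broccoli $0.0050, orange $0.0065, spinach $0.0360, avocado $0.1682.
Take 2 servings of broccoli: +262.0 mg vitamin C for $1.30 (total $1.30, still need 54.0 mg).
Take 0.587 servings of orange: +54.0 mg vitamin C for $0.35 (total $1.65, still need 0.0 mg).
Filling from the cheapest source first is optimal under one linear minimum: $1.65.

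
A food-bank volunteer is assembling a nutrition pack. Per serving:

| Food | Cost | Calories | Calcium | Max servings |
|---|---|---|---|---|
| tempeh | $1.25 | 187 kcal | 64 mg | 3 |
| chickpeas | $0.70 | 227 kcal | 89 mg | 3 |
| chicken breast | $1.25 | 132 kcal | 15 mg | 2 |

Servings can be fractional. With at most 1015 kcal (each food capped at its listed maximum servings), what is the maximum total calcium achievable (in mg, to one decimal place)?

381.3 mg

Calcium per kcal: chickpeas 0.3921, tempeh 0.3422, chicken breast 0.1136.
Take 3 servings of chickpeas: uses 681 kcal, +267.0 mg calcium (running total 267.0 mg).
Take 1.786 servings of tempeh: uses 334 kcal, +114.3 mg calcium (running total 381.3 mg).
Filling greedily by calcium-per-kcal is optimal for one linear limit, giving 381.3 mg.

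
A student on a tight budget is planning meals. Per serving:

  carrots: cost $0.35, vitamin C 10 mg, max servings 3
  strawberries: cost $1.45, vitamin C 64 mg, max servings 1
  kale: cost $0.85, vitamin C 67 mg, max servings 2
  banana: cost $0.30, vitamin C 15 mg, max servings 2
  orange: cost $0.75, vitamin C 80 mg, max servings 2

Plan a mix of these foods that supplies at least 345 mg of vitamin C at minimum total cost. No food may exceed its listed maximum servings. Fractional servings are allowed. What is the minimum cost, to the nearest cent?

Cost per mg of vitamin C: orange $0.0094, kale $0.0127, banana $0.0200, strawberries $0.0227, carrots $0.0350.
Take 2 servings of orange: +160.0 mg vitamin C for $1.50 (total $1.50, still need 185.0 mg).
Take 2 servings of kale: +134.0 mg vitamin C for $1.70 (total $3.20, still need 51.0 mg).
Take 2 servings of banana: +30.0 mg vitamin C for $0.60 (total $3.80, still need 21.0 mg).
Take 0.3281 servings of strawberries: +21.0 mg vitamin C for $0.48 (total $4.28, still need 0.0 mg).
Greedy by cheapest-per-mg is optimal for a single linear constraint, so the minimum cost is $4.28.

$4.28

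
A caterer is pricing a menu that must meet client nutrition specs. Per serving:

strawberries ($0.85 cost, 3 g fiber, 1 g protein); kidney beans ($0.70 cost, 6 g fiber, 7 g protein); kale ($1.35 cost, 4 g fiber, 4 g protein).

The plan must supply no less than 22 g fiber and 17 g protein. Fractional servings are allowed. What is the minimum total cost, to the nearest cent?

The cheapest plan sits at a corner of the feasible region — with two constraints it uses at most two foods.
strawberries only: max(22/3, 17/1) = 17 servings → $14.45.
kidney beans only: max(22/6, 17/7) = 3.667 servings → $2.57.
kale only: max(22/4, 17/4) = 5.5 servings → $7.42.
strawberries + kidney beans with both tight: 3.467 servings and 1.933 servings → $4.30.
strawberries + kale with both tight: 2.5 servings and 3.625 servings → $7.02.
kidney beans + kale: the both-tight solution has a negative serving — not a feasible corner.
So the least-cost plan costs $2.57.

$2.57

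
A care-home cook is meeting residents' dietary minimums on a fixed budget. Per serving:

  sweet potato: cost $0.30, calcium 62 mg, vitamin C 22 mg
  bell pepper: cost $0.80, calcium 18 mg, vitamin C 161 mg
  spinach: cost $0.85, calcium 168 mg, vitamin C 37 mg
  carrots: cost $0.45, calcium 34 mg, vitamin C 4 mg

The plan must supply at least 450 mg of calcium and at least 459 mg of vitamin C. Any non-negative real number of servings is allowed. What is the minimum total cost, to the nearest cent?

$3.56

A basic optimal solution has at most two foods positive. Try each food alone and each pair with both targets met exactly.
sweet potato only: max(450/62, 459/22) = 20.86 servings → $6.26.
bell pepper only: max(450/18, 459/161) = 25 servings → $20.00.
spinach only: max(450/168, 459/37) = 12.41 servings → $10.54.
carrots only: max(450/34, 459/4) = 114.8 servings → $51.64.
sweet potato + bell pepper with both tight: 6.696 servings and 1.936 servings → $3.56.
sweet potato + spinach: the both-tight solution has a negative serving — not a feasible corner.
sweet potato + carrots: intersection lies outside the first quadrant.
bell pepper + spinach with both tight: 2.292 servings and 2.433 servings → $3.90.
bell pepper + carrots with both tight: 2.556 servings and 11.88 servings → $7.39.
spinach + carrots: intersection lies outside the first quadrant.
So the least-cost plan costs $3.56.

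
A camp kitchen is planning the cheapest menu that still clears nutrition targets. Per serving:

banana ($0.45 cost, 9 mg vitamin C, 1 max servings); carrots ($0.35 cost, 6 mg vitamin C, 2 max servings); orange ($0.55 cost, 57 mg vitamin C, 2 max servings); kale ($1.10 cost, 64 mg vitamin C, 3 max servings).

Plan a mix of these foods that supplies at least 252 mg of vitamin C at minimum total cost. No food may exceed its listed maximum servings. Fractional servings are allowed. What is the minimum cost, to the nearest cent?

$3.47

Cost per mg of vitamin C: orange $0.0096, kale $0.0172, banana $0.0500, carrots $0.0583.
Take 2 servings of orange: +114.0 mg vitamin C for $1.10 (total $1.10, still need 138.0 mg).
Take 2.156 servings of kale: +138.0 mg vitamin C for $2.37 (total $3.47, still need 0.0 mg).
Filling from the cheapest source first is optimal under one linear minimum: $3.47.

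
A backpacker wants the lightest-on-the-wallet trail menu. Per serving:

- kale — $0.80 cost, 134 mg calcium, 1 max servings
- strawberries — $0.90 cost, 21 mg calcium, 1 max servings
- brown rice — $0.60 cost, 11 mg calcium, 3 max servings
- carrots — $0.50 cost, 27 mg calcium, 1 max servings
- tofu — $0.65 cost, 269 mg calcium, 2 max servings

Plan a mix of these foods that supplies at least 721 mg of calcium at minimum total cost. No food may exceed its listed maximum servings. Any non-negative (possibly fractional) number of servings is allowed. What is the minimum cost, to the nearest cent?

Cost per mg of calcium: tofu $0.0024, kale $0.0060, carrots $0.0185, strawberries $0.0429, brown rice $0.0545.
Take 2 servings of tofu: +538.0 mg calcium for $1.30 (total $1.30, still need 183.0 mg).
Take 1 serving of kale: +134.0 mg calcium for $0.80 (total $2.10, still need 49.0 mg).
Take 1 serving of carrots: +27.0 mg calcium for $0.50 (total $2.60, still need 22.0 mg).
Take 1 serving of strawberries: +21.0 mg calcium for $0.90 (total $3.50, still need 1.0 mg).
Take 0.09091 servings of brown rice: +1.0 mg calcium for $0.05 (total $3.55, still need 0.0 mg).
Filling from the cheapest source first is optimal under one linear minimum: $3.55.

$3.55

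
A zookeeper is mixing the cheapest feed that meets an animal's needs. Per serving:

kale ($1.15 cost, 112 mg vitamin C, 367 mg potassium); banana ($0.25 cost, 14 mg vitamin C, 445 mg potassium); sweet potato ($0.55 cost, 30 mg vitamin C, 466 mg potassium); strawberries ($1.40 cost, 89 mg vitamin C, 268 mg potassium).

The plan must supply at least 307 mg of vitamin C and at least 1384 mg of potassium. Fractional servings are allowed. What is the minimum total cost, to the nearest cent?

This is a tiny linear program; its minimum lies at a vertex of the feasible set. List the vertices and price them.
kale only: max(307/112, 1384/367) = 3.771 servings → $4.34.
banana only: max(307/14, 1384/445) = 21.93 servings → $5.48.
sweet potato only: max(307/30, 1384/466) = 10.23 servings → $5.63.
strawberries only: max(307/89, 1384/268) = 5.164 servings → $7.23.
kale + banana with both tight: 2.623 servings and 0.9471 servings → $3.25.
kale + sweet potato with both tight: 2.466 servings and 1.028 servings → $3.40.
kale + strawberries: the both-tight solution has a negative serving — not a feasible corner.
banana + sweet potato: intersection lies outside the first quadrant.
banana + strawberries with both tight: 1.141 servings and 3.27 servings → $4.86.
sweet potato + strawberries with both tight: 1.223 servings and 3.037 servings → $4.92.
Cheapest feasible corner: $3.25.

$3.25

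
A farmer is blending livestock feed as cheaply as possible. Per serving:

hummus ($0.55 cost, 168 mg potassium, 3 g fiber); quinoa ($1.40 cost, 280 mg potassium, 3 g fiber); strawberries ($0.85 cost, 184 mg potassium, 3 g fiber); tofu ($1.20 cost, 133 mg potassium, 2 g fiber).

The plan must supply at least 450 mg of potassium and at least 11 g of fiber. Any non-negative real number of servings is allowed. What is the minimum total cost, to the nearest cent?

Two binding constraints pin down two serving amounts, so the optimal mix uses at most two foods. The candidates are each food alone (scaled to the tighter of potassium/fiber) and each pair with both constraints tight.
hummus only: max(450/168, 11/3) = 3.667 servings → $2.02.
quinoa only: max(450/280, 11/3) = 3.667 servings → $5.13.
strawberries only: max(450/184, 11/3) = 3.667 servings → $3.12.
tofu only: max(450/133, 11/2) = 5.5 servings → $6.60.
hummus + quinoa: the both-tight solution has a negative serving — not a feasible corner.
hummus + strawberries: the both-tight solution has a negative serving — not a feasible corner.
hummus + tofu with both targets exact would need a negative amount; discard.
quinoa + strawberries: the both-tight solution has a negative serving — not a feasible corner.
quinoa + tofu: the both-tight solution has a negative serving — not a feasible corner.
strawberries + tofu with both targets exact would need a negative amount; discard.
So the least-cost plan costs $2.02.

$2.02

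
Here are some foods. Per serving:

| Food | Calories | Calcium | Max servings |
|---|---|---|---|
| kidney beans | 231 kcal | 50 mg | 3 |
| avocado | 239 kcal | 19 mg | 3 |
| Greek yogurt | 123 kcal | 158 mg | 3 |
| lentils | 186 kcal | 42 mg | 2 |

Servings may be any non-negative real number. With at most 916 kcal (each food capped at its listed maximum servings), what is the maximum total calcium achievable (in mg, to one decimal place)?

Calcium per kcal: Greek yogurt 1.285, lentils 0.2258, kidney beans 0.2165, avocado 0.0795.
Take 3 servings of Greek yogurt: uses 369 kcal, +474.0 mg calcium (running total 474.0 mg).
Take 2 servings of lentils: uses 372 kcal, +84.0 mg calcium (running total 558.0 mg).
Take 0.7576 servings of kidney beans: uses 175 kcal, +37.9 mg calcium (running total 595.9 mg).
Filling greedily by calcium-per-kcal is optimal for one linear limit, giving 595.9 mg.

595.9 mg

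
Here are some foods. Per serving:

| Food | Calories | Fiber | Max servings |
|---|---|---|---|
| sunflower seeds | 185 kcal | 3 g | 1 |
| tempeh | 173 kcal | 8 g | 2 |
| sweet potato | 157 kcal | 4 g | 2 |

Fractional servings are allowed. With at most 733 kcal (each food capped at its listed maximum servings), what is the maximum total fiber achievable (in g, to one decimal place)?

25.2 g

Fiber per kcal: tempeh 0.04624, sweet potato 0.02548, sunflower seeds 0.01622.
Take 2 servings of tempeh: uses 346 kcal, +16.0 g fiber (running total 16.0 g).
Take 2 servings of sweet potato: uses 314 kcal, +8.0 g fiber (running total 24.0 g).
Take 0.3946 servings of sunflower seeds: uses 73 kcal, +1.2 g fiber (running total 25.2 g).
Greedy by best ratio exhausts the calories allowance optimally: 25.2 g.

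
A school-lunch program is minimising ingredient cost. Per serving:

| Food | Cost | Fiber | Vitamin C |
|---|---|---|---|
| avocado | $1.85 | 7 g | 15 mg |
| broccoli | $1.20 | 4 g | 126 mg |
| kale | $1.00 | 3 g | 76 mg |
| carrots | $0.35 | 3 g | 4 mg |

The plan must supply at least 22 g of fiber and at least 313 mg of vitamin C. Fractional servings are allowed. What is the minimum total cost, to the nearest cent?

At the optimum either one food covers both requirements or two foods hit both targets exactly; no other combination can be cheaper.
avocado only: max(22/7, 313/15) = 20.87 servings → $38.60.
broccoli only: max(22/4, 313/126) = 5.5 servings → $6.60.
kale only: max(22/3, 313/76) = 7.333 servings → $7.33.
carrots only: max(22/3, 313/4) = 78.25 servings → $27.39.
avocado + broccoli with both tight: 1.849 servings and 2.264 servings → $6.14.
avocado + kale with both tight: 1.505 servings and 3.821 servings → $6.61.
avocado + carrots with both targets exact would need a negative amount; discard.
broccoli + kale: the both-tight solution has a negative serving — not a feasible corner.
broccoli + carrots with both tight: 2.351 servings and 4.199 servings → $4.29.
kale + carrots with both tight: 3.94 servings and 3.394 servings → $5.13.
So the least-cost plan costs $4.29.

$4.29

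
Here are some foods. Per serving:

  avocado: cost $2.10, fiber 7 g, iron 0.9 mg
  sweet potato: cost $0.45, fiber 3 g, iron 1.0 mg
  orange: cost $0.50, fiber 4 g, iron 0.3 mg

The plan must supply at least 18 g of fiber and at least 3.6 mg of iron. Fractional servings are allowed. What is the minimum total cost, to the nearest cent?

$2.47

Compare the cost at each extreme point of the feasible region.
avocado only: max(18/7, 3.6/0.9) = 4 servings → $8.40.
sweet potato only: max(18/3, 3.6/1.0) = 6 servings → $2.70.
orange only: max(18/4, 3.6/0.3) = 12 servings → $6.00.
avocado + sweet potato with both tight: 1.674 servings and 2.093 servings → $4.46.
avocado + orange: the both-tight solution has a negative serving — not a feasible corner.
sweet potato + orange with both tight: 2.903 servings and 2.323 servings → $2.47.
Cheapest feasible corner: $2.47.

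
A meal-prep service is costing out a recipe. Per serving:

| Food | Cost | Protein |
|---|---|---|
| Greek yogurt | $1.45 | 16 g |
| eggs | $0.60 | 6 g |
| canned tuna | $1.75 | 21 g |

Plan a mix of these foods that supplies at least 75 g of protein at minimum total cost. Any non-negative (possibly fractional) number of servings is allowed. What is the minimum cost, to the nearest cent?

$6.25

Cost per g of protein: canned tuna $0.0833, Greek yogurt $0.0906, eggs $0.1000.
With no serving limits, use only canned tuna: 75 g / 21 g = 3.571 servings × $1.75 = $6.25.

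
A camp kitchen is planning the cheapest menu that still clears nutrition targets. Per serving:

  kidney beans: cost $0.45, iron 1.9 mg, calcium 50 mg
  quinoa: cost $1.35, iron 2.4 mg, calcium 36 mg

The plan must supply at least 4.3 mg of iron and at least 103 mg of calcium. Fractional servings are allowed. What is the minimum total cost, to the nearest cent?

$1.02

An LP optimum is at a vertex; with two nutrient constraints at most two foods are used. Check each candidate.
kidney beans only: max(4.3/1.9, 103/50) = 2.263 servings → $1.02.
quinoa only: max(4.3/2.4, 103/36) = 2.861 servings → $3.86.
kidney beans + quinoa with both tight: 1.791 servings and 0.374 servings → $1.31.
So the least-cost plan costs $1.02.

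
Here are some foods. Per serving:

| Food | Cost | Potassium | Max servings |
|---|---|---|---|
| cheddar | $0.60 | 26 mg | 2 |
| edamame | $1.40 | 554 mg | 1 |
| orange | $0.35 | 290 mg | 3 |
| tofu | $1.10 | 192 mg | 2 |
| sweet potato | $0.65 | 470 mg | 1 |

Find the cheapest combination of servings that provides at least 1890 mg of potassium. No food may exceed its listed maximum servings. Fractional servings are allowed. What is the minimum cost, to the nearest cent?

$3.09

Cost per mg of potassium: orange $0.0012, sweet potato $0.0014, edamame $0.0025, tofu $0.0057, cheddar $0.0231.
Take 3 servings of orange: +870.0 mg potassium for $1.05 (total $1.05, still need 1020.0 mg).
Take 1 serving of sweet potato: +470.0 mg potassium for $0.65 (total $1.70, still need 550.0 mg).
Take 0.9928 servings of edamame: +550.0 mg potassium for $1.39 (total $3.09, still need 0.0 mg).
Greedy by cheapest-per-mg is optimal for a single linear constraint, so the minimum cost is $3.09.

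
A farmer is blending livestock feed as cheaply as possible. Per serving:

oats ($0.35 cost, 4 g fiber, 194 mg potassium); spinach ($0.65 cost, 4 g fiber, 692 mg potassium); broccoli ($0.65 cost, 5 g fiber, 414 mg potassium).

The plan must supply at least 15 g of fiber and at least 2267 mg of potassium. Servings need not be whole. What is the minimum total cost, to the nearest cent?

For a min-cost LP with two ≥-constraints, a basic feasible solution has at most two positive variables.
oats only: max(15/4, 2267/194) = 11.69 servings → $4.09.
spinach only: max(15/4, 2267/692) = 3.75 servings → $2.44.
broccoli only: max(15/5, 2267/414) = 5.476 servings → $3.56.
oats + spinach with both tight: 0.6586 servings and 3.091 servings → $2.24.
oats + broccoli with both targets exact would need a negative amount; discard.
spinach + broccoli with both tight: 2.841 servings and 0.7273 servings → $2.32.
The minimum over all feasible corners is $2.24.

$2.24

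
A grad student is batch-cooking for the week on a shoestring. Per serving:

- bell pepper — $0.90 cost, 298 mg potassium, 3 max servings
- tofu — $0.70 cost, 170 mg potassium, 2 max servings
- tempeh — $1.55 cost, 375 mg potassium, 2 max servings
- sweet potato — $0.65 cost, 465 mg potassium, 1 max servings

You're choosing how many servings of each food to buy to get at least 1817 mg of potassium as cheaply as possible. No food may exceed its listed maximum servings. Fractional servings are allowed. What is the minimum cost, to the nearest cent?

$5.24

Cost per mg of potassium: sweet potato $0.0014, bell pepper $0.0030, tofu $0.0041, tempeh $0.0041.
Take 1 serving of sweet potato: +465.0 mg potassium for $0.65 (total $0.65, still need 1352.0 mg).
Take 3 servings of bell pepper: +894.0 mg potassium for $2.70 (total $3.35, still need 458.0 mg).
Take 2 servings of tofu: +340.0 mg potassium for $1.40 (total $4.75, still need 118.0 mg).
Take 0.3147 servings of tempeh: +118.0 mg potassium for $0.49 (total $5.24, still need 0.0 mg).
Filling from the cheapest source first is optimal under one linear minimum: $5.24.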